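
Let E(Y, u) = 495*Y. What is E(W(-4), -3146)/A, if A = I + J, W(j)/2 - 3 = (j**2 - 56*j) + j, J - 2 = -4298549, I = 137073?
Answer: -13145/231193 ≈ -0.056857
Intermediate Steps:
J = -4298547 (J = 2 - 4298549 = -4298547)
W(j) = 6 - 110*j + 2*j**2 (W(j) = 6 + 2*((j**2 - 56*j) + j) = 6 + 2*(j**2 - 55*j) = 6 + (-110*j + 2*j**2) = 6 - 110*j + 2*j**2)
A = -4161474 (A = 137073 - 4298547 = -4161474)
E(W(-4), -3146)/A = (495*(6 - 110*(-4) + 2*(-4)**2))/(-4161474) = (495*(6 + 440 + 2*16))*(-1/4161474) = (495*(6 + 440 + 32))*(-1/4161474) = (495*478)*(-1/4161474) = 236610*(-1/4161474) = -13145/231193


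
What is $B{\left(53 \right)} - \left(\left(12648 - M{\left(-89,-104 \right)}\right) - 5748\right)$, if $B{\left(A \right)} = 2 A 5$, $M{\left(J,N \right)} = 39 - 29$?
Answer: $-6360$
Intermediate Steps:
$M{\left(J,N \right)} = 10$ ($M{\left(J,N \right)} = 39 - 29 = 10$)
$B{\left(A \right)} = 10 A$
$B{\left(53 \right)} - \left(\left(12648 - M{\left(-89,-104 \right)}\right) - 5748\right) = 10 \cdot 53 - \left(\left(12648 - 10\right) - 5748\right) = 530 - \left(\left(12648 - 10\right) - 5748\right) = 530 - \left(12638 - 5748\right) = 530 - 6890 = -6360$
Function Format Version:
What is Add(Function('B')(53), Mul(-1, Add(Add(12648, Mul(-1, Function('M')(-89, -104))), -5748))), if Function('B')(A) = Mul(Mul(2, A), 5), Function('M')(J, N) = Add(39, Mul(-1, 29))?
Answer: -6360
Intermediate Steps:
Function('M')(J, N) = 10 (Function('M')(J, N) = Add(39, -29) = 10)
Function('B')(A) = Mul(10, A)
Add(Function('B')(53), Mul(-1, Add(Add(12648, Mul(-1, Function('M')(-89, -104))), -5748))) = Add(Mul(10, 53), Mul(-1, Add(Add(12648, Mul(-1, 10)), -5748))) = Add(530, Mul(-1, Add(Add(12648, -10), -5748))) = Add(530, Mul(-1, Add(12638, -5748))) = Add(530, Mul(-1, 6890)) = Add(530, -6890) = -6360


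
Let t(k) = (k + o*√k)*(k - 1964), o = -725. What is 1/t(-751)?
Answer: 1/1429110840 - 145*I*√751/214652448168 ≈ 6.9974e-10 - 1.8512e-8*I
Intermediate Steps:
t(k) = (-1964 + k)*(k - 725*√k) (t(k) = (k - 725*√k)*(k - 1964) = (k - 725*√k)*(-1964 + k) = (-1964 + k)*(k - 725*√k))
1/t(-751) = 1/((-751)² - 1964*(-751) - (-544475)*I*√751 + 1423900*√(-751)) = 1/(564001 + 1474964 - (-544475)*I*√751 + 1423900*(I*√751)) = 1/(564001 + 1474964 + 544475*I*√751 + 1423900*I*√751) = 1/(2038965 + 1968375*I*√751)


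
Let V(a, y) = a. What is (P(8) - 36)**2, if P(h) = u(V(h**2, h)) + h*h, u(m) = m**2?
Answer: 17007376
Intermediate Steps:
P(h) = h**2 + h**4 (P(h) = (h**2)**2 + h*h = h**4 + h**2 = h**2 + h**4)
(P(8) - 36)**2 = ((8**2 + 8**4) - 36)**2 = ((64 + 4096) - 36)**2 = (4160 - 36)**2 = 4124**2 = 17007376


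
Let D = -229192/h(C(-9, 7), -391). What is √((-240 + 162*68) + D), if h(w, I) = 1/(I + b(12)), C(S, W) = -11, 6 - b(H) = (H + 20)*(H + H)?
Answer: 28*√337078 ≈ 16256.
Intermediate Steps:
b(H) = 6 - 2*H*(20 + H) (b(H) = 6 - (H + 20)*(H + H) = 6 - (20 + H)*2*H = 6 - 2*H*(20 + H))
h(w, I) = 1/(-762 + I) (h(w, I) = 1/(I + (6 - 40*12 - 2*12²)) = 1/(I + (6 - 480 - 2*144)) = 1/(I + (6 - 480 - 288)) = 1/(I - 762) = 1/(-762 + I))
D = 264258376 (D = -229192/(1/(-762 - 391)) = -229192/(1/(-1153)) = -229192/(-1/1153) = -229192*(-1153) = 264258376)
√((-240 + 162*68) + D) = √((-240 + 162*68) + 264258376) = √((-240 + 11016) + 264258376) = √(10776 + 264258376) = √264269152 = 28*√337078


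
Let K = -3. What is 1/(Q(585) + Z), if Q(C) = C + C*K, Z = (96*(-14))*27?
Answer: -1/37458 ≈ -2.6697e-5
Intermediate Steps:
Z = -36288 (Z = -1344*27 = -36288)
Q(C) = -2*C (Q(C) = C + C*(-3) = C - 3*C = -2*C)
1/(Q(585) + Z) = 1/(-2*585 - 36288) = 1/(-1170 - 36288) = 1/(-37458) = -1/37458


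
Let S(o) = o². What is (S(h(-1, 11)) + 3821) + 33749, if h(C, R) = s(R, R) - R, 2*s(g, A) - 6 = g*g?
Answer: 161305/4 ≈ 40326.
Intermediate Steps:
s(g, A) = 3 + g²/2 (s(g, A) = 3 + (g*g)/2 = 3 + g²/2)
h(C, R) = 3 + R²/2 - R (h(C, R) = (3 + R²/2) - R = 3 + R²/2 - R)
(S(h(-1, 11)) + 3821) + 33749 = ((3 + (½)*11² - 1*11)² + 3821) + 33749 = ((3 + (½)*121 - 11)² + 3821) + 33749 = ((3 + 121/2 - 11)² + 3821) + 33749 = ((105/2)² + 3821) + 33749 = (11025/4 + 3821) + 33749 = 26309/4 + 33749 = 161305/4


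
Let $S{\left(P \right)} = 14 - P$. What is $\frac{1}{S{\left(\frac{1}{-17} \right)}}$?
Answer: $\frac{17}{239} \approx 0.07113$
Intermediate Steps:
$\frac{1}{S{\left(\frac{1}{-17} \right)}} = \frac{1}{14 - \frac{1}{-17}} = \frac{1}{14 - - \frac{1}{17}} = \frac{1}{14 + \frac{1}{17}} = \frac{1}{\frac{239}{17}} = \frac{17}{239}$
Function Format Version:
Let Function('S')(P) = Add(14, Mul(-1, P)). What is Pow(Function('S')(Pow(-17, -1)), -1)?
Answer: Rational(17, 239) ≈ 0.071130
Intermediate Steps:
Pow(Function('S')(Pow(-17, -1)), -1) = Pow(Add(14, Mul(-1, Pow(-17, -1))), -1) = Pow(Add(14, Mul(-1, Rational(-1, 17))), -1) = Pow(Add(14, Rational(1, 17)), -1) = Pow(Rational(239, 17), -1) = Rational(17, 239)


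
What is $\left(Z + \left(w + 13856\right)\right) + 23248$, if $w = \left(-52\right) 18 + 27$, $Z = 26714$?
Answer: $62909$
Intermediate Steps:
$w = -909$ ($w = -936 + 27 = -909$)
$\left(Z + \left(w + 13856\right)\right) + 23248 = \left(26714 + \left(-909 + 13856\right)\right) + 23248 = \left(26714 + 12947\right) + 23248 = 39661 + 23248 = 62909$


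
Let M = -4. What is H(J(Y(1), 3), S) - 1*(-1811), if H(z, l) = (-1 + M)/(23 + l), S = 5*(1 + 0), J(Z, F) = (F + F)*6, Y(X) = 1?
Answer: 50703/28 ≈ 1810.8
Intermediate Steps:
J(Z, F) = 12*F (J(Z, F) = (2*F)*6 = 12*F)
S = 5 (S = 5*1 = 5)
H(z, l) = -5/(23 + l) (H(z, l) = (-1 - 4)/(23 + l) = -5/(23 + l))
H(J(Y(1), 3), S) - 1*(-1811) = -5/(23 + 5) - 1*(-1811) = -5/28 + 1811 = 50703/28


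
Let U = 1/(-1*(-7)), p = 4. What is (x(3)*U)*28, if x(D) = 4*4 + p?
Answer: 80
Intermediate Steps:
U = ⅐ (U = 1/7 = ⅐ ≈ 0.14286)
x(D) = 20 (x(D) = 4*4 + 4 = 16 + 4 = 20)
(x(3)*U)*28 = (20*(⅐))*28 = (20/7)*28 = 80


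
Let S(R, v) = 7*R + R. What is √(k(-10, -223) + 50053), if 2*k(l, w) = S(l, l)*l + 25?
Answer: √201862/2 ≈ 224.65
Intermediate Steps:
S(R, v) = 8*R
k(l, w) = 25/2 + 4*l² (k(l, w) = ((8*l)*l + 25)/2 = (8*l² + 25)/2 = (25 + 8*l²)/2 = 25/2 + 4*l²)
√(k(-10, -223) + 50053) = √((25/2 + 4*(-10)²) + 50053) = √((25/2 + 4*100) + 50053) = √((25/2 + 400) + 50053) = √(825/2 + 50053) = √(100931/2) = √201862/2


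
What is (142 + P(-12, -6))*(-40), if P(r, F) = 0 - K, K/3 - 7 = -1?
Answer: -4960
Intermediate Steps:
K = 18 (K = 21 + 3*(-1) = 21 - 3 = 18)
P(r, F) = -18 (P(r, F) = 0 - 1*18 = 0 - 18 = -18)
(142 + P(-12, -6))*(-40) = (142 - 18)*(-40) = 124*(-40) = -4960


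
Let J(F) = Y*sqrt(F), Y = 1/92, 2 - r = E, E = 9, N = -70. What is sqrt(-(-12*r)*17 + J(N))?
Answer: sqrt(-3021648 + 23*I*sqrt(70))/46 ≈ 0.0012033 + 37.789*I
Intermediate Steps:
r = -7 (r = 2 - 1*9 = 2 - 9 = -7)
Y = 1/92 ≈ 0.010870
J(F) = sqrt(F)/92
sqrt(-(-12*r)*17 + J(N)) = sqrt(-(-12*(-7))*17 + sqrt(-70)/92) = sqrt(-84*17 + (I*sqrt(70))/92) = sqrt(-1*1428 + I*sqrt(70)/92) = sqrt(-1428 + I*sqrt(70)/92)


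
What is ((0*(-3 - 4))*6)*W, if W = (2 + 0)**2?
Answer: 0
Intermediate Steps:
W = 4 (W = 2**2 = 4)
((0*(-3 - 4))*6)*W = ((0*(-3 - 4))*6)*4 = ((0*(-7))*6)*4 = (0*6)*4 = 0*4 = 0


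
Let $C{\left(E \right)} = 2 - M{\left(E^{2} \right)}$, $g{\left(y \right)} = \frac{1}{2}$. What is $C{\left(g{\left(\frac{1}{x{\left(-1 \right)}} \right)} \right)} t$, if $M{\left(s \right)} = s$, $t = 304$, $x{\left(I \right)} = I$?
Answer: $532$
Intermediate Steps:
$g{\left(y \right)} = \frac{1}{2}$
$C{\left(E \right)} = 2 - E^{2}$
$C{\left(g{\left(\frac{1}{x{\left(-1 \right)}} \right)} \right)} t = \left(2 - \left(\frac{1}{2}\right)^{2}\right) 304 = \left(2 - \frac{1}{4}\right) 304 = \frac{7}{4} \cdot 304 = 532$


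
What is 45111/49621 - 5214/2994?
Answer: -1873660/2250989 ≈ -0.83237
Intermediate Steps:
45111/49621 - 5214/2994 = 45111*(1/49621) - 5214*1/2994 = 4101/4511 - 869/499 = -1873660/2250989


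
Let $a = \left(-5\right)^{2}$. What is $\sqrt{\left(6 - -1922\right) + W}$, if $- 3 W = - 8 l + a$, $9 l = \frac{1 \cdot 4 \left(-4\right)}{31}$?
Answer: $\frac{\sqrt{149416869}}{279} \approx 43.812$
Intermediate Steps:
$a = 25$
$l = - \frac{16}{279}$ ($l = \frac{1 \cdot 4 \left(-4\right) \frac{1}{31}}{9} = \frac{4 \left(-4\right) \frac{1}{31}}{9} = \frac{\left(-16\right) \frac{1}{31}}{9} = \frac{1}{9} \left(- \frac{16}{31}\right) = - \frac{16}{279} \approx -0.057348$)
$W = - \frac{7103}{837}$ ($W = - \frac{\left(-8\right) \left(- \frac{16}{279}\right) + 25}{3} = - \frac{\frac{128}{279} + 25}{3} = \left(- \frac{1}{3}\right) \frac{7103}{279} = - \frac{7103}{837} \approx -8.4863$)
$\sqrt{\left(6 - -1922\right) + W} = \sqrt{\left(6 - -1922\right) - \frac{7103}{837}} = \sqrt{\left(6 + 1922\right) - \frac{7103}{837}} = \sqrt{1928 - \frac{7103}{837}} = \sqrt{\frac{1606633}{837}} = \frac{\sqrt{149416869}}{279}$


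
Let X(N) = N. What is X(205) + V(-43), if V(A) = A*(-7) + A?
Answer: 463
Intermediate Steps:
V(A) = -6*A (V(A) = -7*A + A = -6*A)
X(205) + V(-43) = 205 - 6*(-43) = 205 + 258 = 463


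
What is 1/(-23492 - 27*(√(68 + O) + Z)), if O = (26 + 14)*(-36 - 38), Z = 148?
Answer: I/(2*(-13744*I + 27*√723)) ≈ -3.6278e-5 + 1.9163e-6*I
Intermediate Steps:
O = -2960 (O = 40*(-74) = -2960)
1/(-23492 - 27*(√(68 + O) + Z)) = 1/(-23492 - 27*(√(68 - 2960) + 148)) = 1/(-23492 - 27*(√(-2892) + 148)) = 1/(-23492 - 27*(2*I*√723 + 148)) = 1/(-23492 - 27*(148 + 2*I*√723)) = 1/(-23492 + (-3996 - 54*I*√723)) = 1/(-27488 - 54*I*√723)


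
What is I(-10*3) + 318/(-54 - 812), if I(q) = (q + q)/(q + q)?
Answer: 274/433 ≈ 0.63279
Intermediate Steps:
I(q) = 1 (I(q) = (2*q)/((2*q)) = (2*q)*(1/(2*q)) = 1)
I(-10*3) + 318/(-54 - 812) = 1 + 318/(-54 - 812) = 1 + 318/(-866) = 1 + 318*(-1/866) = 1 - 159/433 = 274/433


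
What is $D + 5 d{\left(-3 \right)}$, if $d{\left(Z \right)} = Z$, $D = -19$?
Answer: $-34$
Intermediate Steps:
$D + 5 d{\left(-3 \right)} = -19 + 5 \left(-3\right) = -19 - 15 = -34$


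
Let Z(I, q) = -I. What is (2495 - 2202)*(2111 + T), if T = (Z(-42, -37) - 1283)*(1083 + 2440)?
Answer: -1280390076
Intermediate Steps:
T = -4372043 (T = (-1*(-42) - 1283)*(1083 + 2440) = (42 - 1283)*3523 = -1241*3523 = -4372043)
(2495 - 2202)*(2111 + T) = (2495 - 2202)*(2111 - 4372043) = 293*(-4369932) = -1280390076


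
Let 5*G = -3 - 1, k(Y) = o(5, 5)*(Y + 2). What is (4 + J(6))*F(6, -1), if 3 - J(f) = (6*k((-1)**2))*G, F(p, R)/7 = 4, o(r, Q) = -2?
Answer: -3052/5 ≈ -610.40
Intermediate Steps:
F(p, R) = 28 (F(p, R) = 7*4 = 28)
k(Y) = -4 - 2*Y (k(Y) = -2*(Y + 2) = -2*(2 + Y) = -4 - 2*Y)
G = -4/5 (G = (-3 - 1)/5 = (1/5)*(-4) = -4/5 ≈ -0.80000)
J(f) = -129/5 (J(f) = 3 - 6*(-4 - 2*(-1)**2)*(-4)/5 = 3 - 6*(-4 - 2*1)*(-4)/5 = 3 - 6*(-4 - 2)*(-4)/5 = 3 - 6*(-6)*(-4)/5 = 3 - (-36)*(-4)/5 = 3 - 1*144/5 = 3 - 144/5 = -129/5)
(4 + J(6))*F(6, -1) = (4 - 129/5)*28 = -109/5*28 = -3052/5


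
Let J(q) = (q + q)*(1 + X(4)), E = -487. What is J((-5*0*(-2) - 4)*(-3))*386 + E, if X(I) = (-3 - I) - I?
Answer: -93127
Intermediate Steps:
X(I) = -3 - 2*I
J(q) = -20*q (J(q) = (q + q)*(1 + (-3 - 2*4)) = (2*q)*(1 + (-3 - 8)) = (2*q)*(1 - 11) = (2*q)*(-10) = -20*q)
J((-5*0*(-2) - 4)*(-3))*386 + E = -20*(-5*0*(-2) - 4)*(-3)*386 - 487 = -20*(0*(-2) - 4)*(-3)*386 - 487 = -20*(0 - 4)*(-3)*386 - 487 = -(-80)*(-3)*386 - 487 = -20*12*386 - 487 = -240*386 - 487 = -92640 - 487 = -93127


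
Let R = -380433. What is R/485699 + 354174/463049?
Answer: -4137162591/224902436251 ≈ -0.018395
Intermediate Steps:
R/485699 + 354174/463049 = -380433/485699 + 354174/463049 = -4137162591/224902436251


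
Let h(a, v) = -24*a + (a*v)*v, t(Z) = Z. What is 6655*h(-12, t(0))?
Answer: 1916640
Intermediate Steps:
h(a, v) = -24*a + a*v**2
6655*h(-12, t(0)) = 6655*(-12*(-24 + 0**2)) = 6655*(-12*(-24 + 0)) = 6655*(-12*(-24)) = 6655*288 = 1916640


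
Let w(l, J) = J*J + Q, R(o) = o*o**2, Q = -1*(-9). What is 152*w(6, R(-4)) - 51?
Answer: 623909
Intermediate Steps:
Q = 9
R(o) = o**3
w(l, J) = 9 + J**2 (w(l, J) = J*J + 9 = J**2 + 9 = 9 + J**2)
152*w(6, R(-4)) - 51 = 152*(9 + ((-4)**3)**2) - 51 = 152*(9 + (-64)**2) - 51 = 152*(9 + 4096) - 51 = 152*4105 - 51 = 623960 - 51 = 623909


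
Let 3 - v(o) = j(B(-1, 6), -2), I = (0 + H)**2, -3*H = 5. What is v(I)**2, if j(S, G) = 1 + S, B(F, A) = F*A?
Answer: 64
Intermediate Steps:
B(F, A) = A*F
H = -5/3 (H = -1/3*5 = -5/3 ≈ -1.6667)
I = 25/9 (I = (0 - 5/3)**2 = (-5/3)**2 = 25/9 ≈ 2.7778)
v(o) = 8 (v(o) = 3 - (1 + 6*(-1)) = 3 - (1 - 6) = 3 - 1*(-5) = 3 + 5 = 8)
v(I)**2 = 8**2 = 64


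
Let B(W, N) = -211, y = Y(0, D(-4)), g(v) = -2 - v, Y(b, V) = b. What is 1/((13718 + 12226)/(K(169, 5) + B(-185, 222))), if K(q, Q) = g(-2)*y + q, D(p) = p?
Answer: -7/4324 ≈ -0.0016189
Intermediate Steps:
y = 0
K(q, Q) = q (K(q, Q) = (-2 - 1*(-2))*0 + q = (-2 + 2)*0 + q = 0*0 + q = 0 + q = q)
1/((13718 + 12226)/(K(169, 5) + B(-185, 222))) = 1/((13718 + 12226)/(169 - 211)) = 1/(25944/(-42)) = 1/(25944*(-1/42)) = 1/(-4324/7) = -7/4324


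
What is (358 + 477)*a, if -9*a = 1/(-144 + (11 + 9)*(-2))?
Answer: 835/1656 ≈ 0.50423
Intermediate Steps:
a = 1/1656 (a = -1/(9*(-144 + (11 + 9)*(-2))) = -1/(9*(-144 + 20*(-2))) = -1/(9*(-144 - 40)) = -⅑/(-184) = -⅑*(-1/184) = 1/1656 ≈ 0.00060386)
(358 + 477)*a = (358 + 477)*(1/1656) = 835*(1/1656) = 835/1656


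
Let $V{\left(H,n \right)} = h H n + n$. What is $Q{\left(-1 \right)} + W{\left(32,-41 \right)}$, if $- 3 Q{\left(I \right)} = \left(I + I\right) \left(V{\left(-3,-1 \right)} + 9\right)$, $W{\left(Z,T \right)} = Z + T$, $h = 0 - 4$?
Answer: $- \frac{35}{3} \approx -11.667$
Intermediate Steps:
$h = -4$
$W{\left(Z,T \right)} = T + Z$
$V{\left(H,n \right)} = n - 4 H n$ ($V{\left(H,n \right)} = - 4 H n + n = n - 4 H n$)
$Q{\left(I \right)} = \frac{8 I}{3}$ ($Q{\left(I \right)} = - \frac{\left(I + I\right) \left(- (1 - -12) + 9\right)}{3} = - \frac{2 I \left(- (1 + 12) + 9\right)}{3} = - \frac{2 I \left(\left(-1\right) 13 + 9\right)}{3} = - \frac{2 I \left(-13 + 9\right)}{3} = - \frac{2 I \left(-4\right)}{3} = - \frac{\left(-8\right) I}{3} = \frac{8 I}{3}$)
$Q{\left(-1 \right)} + W{\left(32,-41 \right)} = \frac{8}{3} \left(-1\right) + \left(-41 + 32\right) = - \frac{8}{3} - 9 = - \frac{35}{3}$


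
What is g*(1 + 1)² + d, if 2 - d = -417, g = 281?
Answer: 1543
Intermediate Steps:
d = 419 (d = 2 - 1*(-417) = 2 + 417 = 419)
g*(1 + 1)² + d = 281*(1 + 1)² + 419 = 281*2² + 419 = 281*4 + 419 = 1124 + 419 = 1543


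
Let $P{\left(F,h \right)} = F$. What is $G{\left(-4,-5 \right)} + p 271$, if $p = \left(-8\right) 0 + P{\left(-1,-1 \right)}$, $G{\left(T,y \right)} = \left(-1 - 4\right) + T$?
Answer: $-280$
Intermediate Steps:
$G{\left(T,y \right)} = -5 + T$
$p = -1$ ($p = \left(-8\right) 0 - 1 = 0 - 1 = -1$)
$G{\left(-4,-5 \right)} + p 271 = \left(-5 - 4\right) - 271 = -9 - 271 = -280$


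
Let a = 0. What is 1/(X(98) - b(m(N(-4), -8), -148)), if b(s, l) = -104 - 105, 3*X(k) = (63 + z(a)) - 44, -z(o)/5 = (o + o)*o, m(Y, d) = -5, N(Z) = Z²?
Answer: 3/646 ≈ 0.0046440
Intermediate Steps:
z(o) = -10*o² (z(o) = -5*(o + o)*o = -5*2*o*o = -10*o²)
X(k) = 19/3 (X(k) = ((63 - 10*0²) - 44)/3 = ((63 - 10*0) - 44)/3 = ((63 + 0) - 44)/3 = (63 - 44)/3 = (⅓)*19 = 19/3)
b(s, l) = -209
1/(X(98) - b(m(N(-4), -8), -148)) = 1/(19/3 - 1*(-209)) = 1/(19/3 + 209) = 1/(646/3) = 3/646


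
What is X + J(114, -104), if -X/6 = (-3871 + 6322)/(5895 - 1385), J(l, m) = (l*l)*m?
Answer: -3047829273/2255 ≈ -1.3516e+6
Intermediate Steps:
J(l, m) = m*l² (J(l, m) = l²*m = m*l²)
X = -7353/2255 (X = -6*(-3871 + 6322)/(5895 - 1385) = -14706/4510 = -6*2451/4510 = -7353/2255 ≈ -3.2608)
X + J(114, -104) = -7353/2255 - 104*114² = -7353/2255 - 104*12996 = -7353/2255 - 1351584 = -3047829273/2255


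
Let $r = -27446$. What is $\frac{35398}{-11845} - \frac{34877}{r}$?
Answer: $- \frac{558415443}{325097870} \approx -1.7177$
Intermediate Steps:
$\frac{35398}{-11845} - \frac{34877}{r} = \frac{35398}{-11845} - \frac{34877}{-27446} = 35398 \left(- \frac{1}{11845}\right) - - \frac{34877}{27446} = - \frac{35398}{11845} + \frac{34877}{27446} = - \frac{558415443}{325097870}$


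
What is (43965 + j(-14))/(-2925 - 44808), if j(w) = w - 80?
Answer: -43871/47733 ≈ -0.91909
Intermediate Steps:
j(w) = -80 + w
(43965 + j(-14))/(-2925 - 44808) = (43965 + (-80 - 14))/(-2925 - 44808) = (43965 - 94)/(-47733) = 43871*(-1/47733) = -43871/47733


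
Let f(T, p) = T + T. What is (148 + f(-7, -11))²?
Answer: 17956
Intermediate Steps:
f(T, p) = 2*T
(148 + f(-7, -11))² = (148 + 2*(-7))² = (148 - 14)² = 134² = 17956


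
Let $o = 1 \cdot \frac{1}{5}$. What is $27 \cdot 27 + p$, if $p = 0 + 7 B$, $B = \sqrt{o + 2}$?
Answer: $729 + \frac{7 \sqrt{55}}{5} \approx 739.38$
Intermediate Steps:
$o = \frac{1}{5}$ ($o = 1 \cdot \frac{1}{5} = \frac{1}{5} \approx 0.2$)
$B = \frac{\sqrt{55}}{5}$ ($B = \sqrt{\frac{1}{5} + 2} = \sqrt{\frac{11}{5}} = \frac{\sqrt{55}}{5} \approx 1.4832$)
$p = \frac{7 \sqrt{55}}{5}$ ($p = 0 + 7 \frac{\sqrt{55}}{5} = 0 + \frac{7 \sqrt{55}}{5} = \frac{7 \sqrt{55}}{5} \approx 10.383$)
$27 \cdot 27 + p = 27 \cdot 27 + \frac{7 \sqrt{55}}{5} = 729 + \frac{7 \sqrt{55}}{5}$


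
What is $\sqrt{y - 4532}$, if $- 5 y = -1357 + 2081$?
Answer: $\frac{2 i \sqrt{29230}}{5} \approx 68.387 i$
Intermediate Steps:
$y = - \frac{724}{5}$ ($y = - \frac{-1357 + 2081}{5} = \left(- \frac{1}{5}\right) 724 = - \frac{724}{5} \approx -144.8$)
$\sqrt{y - 4532} = \sqrt{- \frac{724}{5} - 4532} = \sqrt{- \frac{23384}{5}} = \frac{2 i \sqrt{29230}}{5}$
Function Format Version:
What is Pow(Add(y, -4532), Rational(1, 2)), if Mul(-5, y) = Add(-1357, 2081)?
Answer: Mul(Rational(2, 5), I, Pow(29230, Rational(1, 2))) ≈ Mul(68.387, I)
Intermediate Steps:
y = Rational(-724, 5) (y = Mul(Rational(-1, 5), Add(-1357, 2081)) = Mul(Rational(-1, 5), 724) = Rational(-724, 5) ≈ -144.80)
Pow(Add(y, -4532), Rational(1, 2)) = Pow(Add(Rational(-724, 5), -4532), Rational(1, 2)) = Pow(Rational(-23384, 5), Rational(1, 2)) = Mul(Rational(2, 5), I, Pow(29230, Rational(1, 2)))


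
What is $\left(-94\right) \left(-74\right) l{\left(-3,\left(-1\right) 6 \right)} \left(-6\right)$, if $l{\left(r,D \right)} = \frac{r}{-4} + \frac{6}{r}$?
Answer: $52170$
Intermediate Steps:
$l{\left(r,D \right)} = \frac{6}{r} - \frac{r}{4}$ ($l{\left(r,D \right)} = r \left(- \frac{1}{4}\right) + \frac{6}{r} = - \frac{r}{4} + \frac{6}{r} = \frac{6}{r} - \frac{r}{4}$)
$\left(-94\right) \left(-74\right) l{\left(-3,\left(-1\right) 6 \right)} \left(-6\right) = \left(-94\right) \left(-74\right) \left(\frac{6}{-3} - - \frac{3}{4}\right) \left(-6\right) = 6956 \left(6 \left(- \frac{1}{3}\right) + \frac{3}{4}\right) \left(-6\right) = 6956 \left(-2 + \frac{3}{4}\right) \left(-6\right) = 6956 \left(\left(- \frac{5}{4}\right) \left(-6\right)\right) = 6956 \cdot \frac{15}{2} = 52170$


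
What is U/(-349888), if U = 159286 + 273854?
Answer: -108285/87472 ≈ -1.2379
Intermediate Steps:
U = 433140
U/(-349888) = 433140/(-349888) = 433140*(-1/349888) = -108285/87472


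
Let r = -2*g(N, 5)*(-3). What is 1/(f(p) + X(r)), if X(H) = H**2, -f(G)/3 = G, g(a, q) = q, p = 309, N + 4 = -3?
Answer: -1/27 ≈ -0.037037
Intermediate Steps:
N = -7 (N = -4 - 3 = -7)
f(G) = -3*G
r = 30 (r = -2*5*(-3) = -10*(-3) = 30)
1/(f(p) + X(r)) = 1/(-3*309 + 30**2) = 1/(-927 + 900) = 1/(-27) = -1/27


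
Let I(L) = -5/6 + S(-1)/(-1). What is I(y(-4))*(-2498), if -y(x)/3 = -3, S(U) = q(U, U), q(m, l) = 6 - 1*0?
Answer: 51209/3 ≈ 17070.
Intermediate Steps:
q(m, l) = 6 (q(m, l) = 6 + 0 = 6)
S(U) = 6
y(x) = 9 (y(x) = -3*(-3) = 9)
I(L) = -41/6 (I(L) = -5/6 + 6/(-1) = -5*1/6 + 6*(-1) = -5/6 - 6 = -41/6)
I(y(-4))*(-2498) = -41/6*(-2498) = 51209/3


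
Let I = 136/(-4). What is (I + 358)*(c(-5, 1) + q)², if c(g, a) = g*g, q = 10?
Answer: 396900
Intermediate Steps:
c(g, a) = g²
I = -34 (I = 136*(-¼) = -34)
(I + 358)*(c(-5, 1) + q)² = (-34 + 358)*((-5)² + 10)² = 324*(25 + 10)² = 324*35² = 324*1225 = 396900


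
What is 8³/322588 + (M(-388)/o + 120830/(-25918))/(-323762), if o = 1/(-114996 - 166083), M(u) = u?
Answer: -113977143111396867/338365114387426 ≈ -336.85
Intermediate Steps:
o = -1/281079 (o = 1/(-281079) = -1/281079 ≈ -3.5577e-6)
8³/322588 + (M(-388)/o + 120830/(-25918))/(-323762) = 8³/322588 + (-388/(-1/281079) + 120830/(-25918))/(-323762) = 512*(1/322588) + (-388*(-281079) + 120830*(-1/25918))*(-1/323762) = 128/80647 + (109058652 - 60415/12959)*(-1/323762) = 128/80647 + (1413291010853/12959)*(-1/323762) = 128/80647 - 1413291010853/4195631758 = -113977143111396867/338365114387426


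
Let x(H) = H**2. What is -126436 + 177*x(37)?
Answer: 115877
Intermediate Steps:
-126436 + 177*x(37) = -126436 + 177*37**2 = -126436 + 177*1369 = -126436 + 242313 = 115877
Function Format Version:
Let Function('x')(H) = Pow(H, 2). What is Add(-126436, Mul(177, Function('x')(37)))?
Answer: 115877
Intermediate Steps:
Add(-126436, Mul(177, Function('x')(37))) = Add(-126436, Mul(177, Pow(37, 2))) = Add(-126436, Mul(177, 1369)) = Add(-126436, 242313) = 115877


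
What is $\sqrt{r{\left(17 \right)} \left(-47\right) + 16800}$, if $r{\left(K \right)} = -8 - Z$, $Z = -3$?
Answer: $\sqrt{17035} \approx 130.52$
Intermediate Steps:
$r{\left(K \right)} = -5$ ($r{\left(K \right)} = -8 - -3 = -8 + 3 = -5$)
$\sqrt{r{\left(17 \right)} \left(-47\right) + 16800} = \sqrt{\left(-5\right) \left(-47\right) + 16800} = \sqrt{235 + 16800} = \sqrt{17035}$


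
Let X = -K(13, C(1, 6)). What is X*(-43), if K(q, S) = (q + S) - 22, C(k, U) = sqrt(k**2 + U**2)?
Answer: -387 + 43*sqrt(37) ≈ -125.44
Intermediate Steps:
C(k, U) = sqrt(U**2 + k**2)
K(q, S) = -22 + S + q (K(q, S) = (S + q) - 22 = -22 + S + q)
X = 9 - sqrt(37) (X = -(-22 + sqrt(6**2 + 1**2) + 13) = -(-22 + sqrt(36 + 1) + 13) = -(-22 + sqrt(37) + 13) = -(-9 + sqrt(37)) = 9 - sqrt(37) ≈ 2.9172)
X*(-43) = (9 - sqrt(37))*(-43) = -387 + 43*sqrt(37)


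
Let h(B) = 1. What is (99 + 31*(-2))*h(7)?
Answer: 37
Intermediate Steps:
(99 + 31*(-2))*h(7) = (99 + 31*(-2))*1 = (99 - 62)*1 = 37*1 = 37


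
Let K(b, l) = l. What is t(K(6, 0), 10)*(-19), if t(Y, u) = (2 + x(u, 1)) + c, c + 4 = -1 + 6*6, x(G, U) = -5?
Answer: -532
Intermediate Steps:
c = 31 (c = -4 + (-1 + 6*6) = -4 + (-1 + 36) = -4 + 35 = 31)
t(Y, u) = 28 (t(Y, u) = (2 - 5) + 31 = -3 + 31 = 28)
t(K(6, 0), 10)*(-19) = 28*(-19) = -532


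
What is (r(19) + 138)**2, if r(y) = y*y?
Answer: 249001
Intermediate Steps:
r(y) = y**2
(r(19) + 138)**2 = (19**2 + 138)**2 = (361 + 138)**2 = 499**2 = 249001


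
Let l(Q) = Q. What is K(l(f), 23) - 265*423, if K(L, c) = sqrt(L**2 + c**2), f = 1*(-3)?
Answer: -112095 + sqrt(538) ≈ -1.1207e+5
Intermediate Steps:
f = -3
K(l(f), 23) - 265*423 = sqrt((-3)**2 + 23**2) - 265*423 = sqrt(9 + 529) - 112095 = sqrt(538) - 112095 = -112095 + sqrt(538)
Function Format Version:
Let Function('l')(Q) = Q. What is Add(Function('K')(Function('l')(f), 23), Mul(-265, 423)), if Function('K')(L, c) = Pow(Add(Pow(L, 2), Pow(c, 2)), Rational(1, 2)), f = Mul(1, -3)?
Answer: Add(-112095, Pow(538, Rational(1, 2))) ≈ -1.1207e+5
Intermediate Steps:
f = -3
Add(Function('K')(Function('l')(f), 23), Mul(-265, 423)) = Add(Pow(Add(Pow(-3, 2), Pow(23, 2)), Rational(1, 2)), Mul(-265, 423)) = Add(Pow(Add(9, 529), Rational(1, 2)), -112095) = Add(Pow(538, Rational(1, 2)), -112095) = Add(-112095, Pow(538, Rational(1, 2)))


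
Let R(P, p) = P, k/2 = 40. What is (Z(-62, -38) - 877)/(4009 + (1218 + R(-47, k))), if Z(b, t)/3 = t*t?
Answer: 691/1036 ≈ 0.66699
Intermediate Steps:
k = 80 (k = 2*40 = 80)
Z(b, t) = 3*t² (Z(b, t) = 3*(t*t) = 3*t²)
(Z(-62, -38) - 877)/(4009 + (1218 + R(-47, k))) = (3*(-38)² - 877)/(4009 + (1218 - 47)) = (3*1444 - 877)/(4009 + 1171) = (4332 - 877)/5180 = 3455*(1/5180) = 691/1036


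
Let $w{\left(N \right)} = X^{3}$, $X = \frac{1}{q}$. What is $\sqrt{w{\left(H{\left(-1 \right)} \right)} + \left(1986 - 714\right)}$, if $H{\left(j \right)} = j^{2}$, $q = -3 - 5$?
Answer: $\frac{\sqrt{1302526}}{32} \approx 35.665$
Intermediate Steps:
$q = -8$
$X = - \frac{1}{8}$ ($X = \frac{1}{-8} = - \frac{1}{8} \approx -0.125$)
$w{\left(N \right)} = - \frac{1}{512}$ ($w{\left(N \right)} = \left(- \frac{1}{8}\right)^{3} = - \frac{1}{512}$)
$\sqrt{w{\left(H{\left(-1 \right)} \right)} + \left(1986 - 714\right)} = \sqrt{- \frac{1}{512} + \left(1986 - 714\right)} = \sqrt{- \frac{1}{512} + 1272} = \sqrt{\frac{651263}{512}} = \frac{\sqrt{1302526}}{32}$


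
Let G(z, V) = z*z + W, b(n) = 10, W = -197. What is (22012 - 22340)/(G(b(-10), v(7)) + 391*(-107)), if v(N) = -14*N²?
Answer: 164/20967 ≈ 0.0078218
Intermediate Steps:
G(z, V) = -197 + z² (G(z, V) = z*z - 197 = z² - 197 = -197 + z²)
(22012 - 22340)/(G(b(-10), v(7)) + 391*(-107)) = (22012 - 22340)/((-197 + 10²) + 391*(-107)) = -328/((-197 + 100) - 41837) = -328/(-97 - 41837) = -328/(-41934) = -328*(-1/41934) = 164/20967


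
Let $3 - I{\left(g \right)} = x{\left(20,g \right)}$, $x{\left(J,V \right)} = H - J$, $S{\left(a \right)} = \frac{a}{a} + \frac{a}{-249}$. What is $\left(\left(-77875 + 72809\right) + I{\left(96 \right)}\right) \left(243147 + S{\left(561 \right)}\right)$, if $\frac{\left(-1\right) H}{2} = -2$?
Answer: $- \frac{101853996559}{83} \approx -1.2272 \cdot 10^{9}$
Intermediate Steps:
$H = 4$ ($H = \left(-2\right) \left(-2\right) = 4$)
$S{\left(a \right)} = 1 - \frac{a}{249}$ ($S{\left(a \right)} = 1 + a \left(- \frac{1}{249}\right) = 1 - \frac{a}{249}$)
$x{\left(J,V \right)} = 4 - J$
$I{\left(g \right)} = 19$ ($I{\left(g \right)} = 3 - \left(4 - 20\right) = 3 - -16 = 3 + 16 = 19$)
$\left(\left(-77875 + 72809\right) + I{\left(96 \right)}\right) \left(243147 + S{\left(561 \right)}\right) = \left(\left(-77875 + 72809\right) + 19\right) \left(243147 + \left(1 - \frac{187}{83}\right)\right) = \left(-5066 + 19\right) \left(243147 + \left(1 - \frac{187}{83}\right)\right) = - 5047 \left(243147 - \frac{104}{83}\right) = \left(-5047\right) \frac{20181097}{83} = - \frac{101853996559}{83}$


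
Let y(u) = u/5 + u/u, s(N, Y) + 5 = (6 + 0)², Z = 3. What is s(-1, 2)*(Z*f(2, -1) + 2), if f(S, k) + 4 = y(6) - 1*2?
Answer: -1457/5 ≈ -291.40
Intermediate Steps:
s(N, Y) = 31 (s(N, Y) = -5 + (6 + 0)² = -5 + 6² = -5 + 36 = 31)
y(u) = 1 + u/5 (y(u) = u*(⅕) + 1 = u/5 + 1 = 1 + u/5)
f(S, k) = -19/5 (f(S, k) = -4 + ((1 + (⅕)*6) - 1*2) = -4 + ((1 + 6/5) - 2) = -4 + (11/5 - 2) = -4 + ⅕ = -19/5)
s(-1, 2)*(Z*f(2, -1) + 2) = 31*(3*(-19/5) + 2) = 31*(-57/5 + 2) = 31*(-47/5) = -1457/5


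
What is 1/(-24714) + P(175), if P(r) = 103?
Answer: 2545541/24714 ≈ 103.00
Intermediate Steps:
1/(-24714) + P(175) = 1/(-24714) + 103 = -1/24714 + 103 = 2545541/24714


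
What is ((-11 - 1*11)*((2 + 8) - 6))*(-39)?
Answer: 3432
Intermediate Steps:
((-11 - 1*11)*((2 + 8) - 6))*(-39) = ((-11 - 11)*(10 - 6))*(-39) = -22*4*(-39) = -88*(-39) = 3432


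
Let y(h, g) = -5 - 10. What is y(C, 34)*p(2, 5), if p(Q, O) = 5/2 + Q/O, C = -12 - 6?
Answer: -87/2 ≈ -43.500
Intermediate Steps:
C = -18
y(h, g) = -15
p(Q, O) = 5/2 + Q/O (p(Q, O) = 5*(½) + Q/O = 5/2 + Q/O)
y(C, 34)*p(2, 5) = -15*(5/2 + 2/5) = -15*(5/2 + 2*(⅕)) = -15*(5/2 + ⅖) = -15*29/10 = -87/2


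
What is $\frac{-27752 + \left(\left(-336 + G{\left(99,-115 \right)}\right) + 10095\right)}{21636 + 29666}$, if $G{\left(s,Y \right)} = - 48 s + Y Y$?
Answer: $- \frac{4760}{25651} \approx -0.18557$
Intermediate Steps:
$G{\left(s,Y \right)} = Y^{2} - 48 s$ ($G{\left(s,Y \right)} = - 48 s + Y^{2} = Y^{2} - 48 s$)
$\frac{-27752 + \left(\left(-336 + G{\left(99,-115 \right)}\right) + 10095\right)}{21636 + 29666} = \frac{-27752 + \left(\left(-336 + \left(\left(-115\right)^{2} - 4752\right)\right) + 10095\right)}{21636 + 29666} = \frac{-27752 + \left(\left(-336 + \left(13225 - 4752\right)\right) + 10095\right)}{51302} = \left(-27752 + \left(\left(-336 + 8473\right) + 10095\right)\right) \frac{1}{51302} = \left(-27752 + \left(8137 + 10095\right)\right) \frac{1}{51302} = \left(-27752 + 18232\right) \frac{1}{51302} = \left(-9520\right) \frac{1}{51302} = - \frac{4760}{25651}$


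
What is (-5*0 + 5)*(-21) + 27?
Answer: -78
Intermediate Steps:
(-5*0 + 5)*(-21) + 27 = (0 + 5)*(-21) + 27 = 5*(-21) + 27 = -105 + 27 = -78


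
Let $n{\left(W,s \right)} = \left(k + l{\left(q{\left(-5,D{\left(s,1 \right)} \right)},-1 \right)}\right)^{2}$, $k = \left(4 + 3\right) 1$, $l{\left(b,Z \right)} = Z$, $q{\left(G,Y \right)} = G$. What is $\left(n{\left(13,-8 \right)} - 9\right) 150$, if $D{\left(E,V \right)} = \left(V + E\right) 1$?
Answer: $4050$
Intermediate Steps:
$D{\left(E,V \right)} = E + V$ ($D{\left(E,V \right)} = \left(E + V\right) 1 = E + V$)
$k = 7$ ($k = 7 \cdot 1 = 7$)
$n{\left(W,s \right)} = 36$ ($n{\left(W,s \right)} = \left(7 - 1\right)^{2} = 6^{2} = 36$)
$\left(n{\left(13,-8 \right)} - 9\right) 150 = \left(36 - 9\right) 150 = 27 \cdot 150 = 4050$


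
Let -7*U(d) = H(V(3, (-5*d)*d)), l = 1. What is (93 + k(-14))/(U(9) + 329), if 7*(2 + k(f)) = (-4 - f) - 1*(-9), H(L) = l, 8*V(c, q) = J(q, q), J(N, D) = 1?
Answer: 328/1151 ≈ 0.28497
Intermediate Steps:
V(c, q) = ⅛ (V(c, q) = (⅛)*1 = ⅛)
H(L) = 1
U(d) = -⅐ (U(d) = -⅐*1 = -⅐)
k(f) = -9/7 - f/7 (k(f) = -2 + ((-4 - f) - 1*(-9))/7 = -2 + ((-4 - f) + 9)/7 = -2 + (5 - f)/7 = -2 + (5/7 - f/7) = -9/7 - f/7)
(93 + k(-14))/(U(9) + 329) = (93 + (-9/7 - ⅐*(-14)))/(-⅐ + 329) = (93 + (-9/7 + 2))/(2302/7) = (93 + 5/7)*(7/2302) = (656/7)*(7/2302) = 328/1151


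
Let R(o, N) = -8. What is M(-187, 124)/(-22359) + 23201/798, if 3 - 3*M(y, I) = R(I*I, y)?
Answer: 518748233/17842482 ≈ 29.074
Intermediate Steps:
M(y, I) = 11/3 (M(y, I) = 1 - ⅓*(-8) = 1 + 8/3 = 11/3)
M(-187, 124)/(-22359) + 23201/798 = (11/3)/(-22359) + 23201/798 = (11/3)*(-1/22359) + 23201*(1/798) = -11/67077 + 23201/798 = 518748233/17842482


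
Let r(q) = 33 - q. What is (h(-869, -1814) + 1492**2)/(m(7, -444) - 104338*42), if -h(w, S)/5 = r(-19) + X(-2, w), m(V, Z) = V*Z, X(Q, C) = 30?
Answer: -1112827/2192652 ≈ -0.50753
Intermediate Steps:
h(w, S) = -410 (h(w, S) = -5*((33 - 1*(-19)) + 30) = -5*((33 + 19) + 30) = -5*(52 + 30) = -5*82 = -410)
(h(-869, -1814) + 1492**2)/(m(7, -444) - 104338*42) = (-410 + 1492**2)/(7*(-444) - 104338*42) = (-410 + 2226064)/(-3108 - 4382196) = 2225654/(-4385304) = 2225654*(-1/4385304) = -1112827/2192652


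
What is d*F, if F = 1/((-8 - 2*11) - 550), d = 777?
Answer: -777/580 ≈ -1.3397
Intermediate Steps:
F = -1/580 (F = 1/((-8 - 22) - 550) = 1/(-30 - 550) = 1/(-580) = -1/580 ≈ -0.0017241)
d*F = 777*(-1/580) = -777/580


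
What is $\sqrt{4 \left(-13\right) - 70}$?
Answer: $i \sqrt{122} \approx 11.045 i$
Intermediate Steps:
$\sqrt{4 \left(-13\right) - 70} = \sqrt{-52 - 70} = \sqrt{-122} = i \sqrt{122}$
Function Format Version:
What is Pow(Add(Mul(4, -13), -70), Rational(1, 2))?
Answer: Mul(I, Pow(122, Rational(1, 2))) ≈ Mul(11.045, I)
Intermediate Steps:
Pow(Add(Mul(4, -13), -70), Rational(1, 2)) = Pow(Add(-52, -70), Rational(1, 2)) = Pow(-122, Rational(1, 2)) = Mul(I, Pow(122, Rational(1, 2)))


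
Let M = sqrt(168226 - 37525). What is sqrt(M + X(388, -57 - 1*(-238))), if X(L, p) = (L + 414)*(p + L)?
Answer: sqrt(456338 + sqrt(130701)) ≈ 675.80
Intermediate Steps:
X(L, p) = (414 + L)*(L + p)
M = sqrt(130701) ≈ 361.53
sqrt(M + X(388, -57 - 1*(-238))) = sqrt(sqrt(130701) + (388**2 + 414*388 + 414*(-57 - 1*(-238)) + 388*(-57 - 1*(-238)))) = sqrt(sqrt(130701) + (150544 + 160632 + 414*(-57 + 238) + 388*(-57 + 238))) = sqrt(sqrt(130701) + (150544 + 160632 + 414*181 + 388*181)) = sqrt(sqrt(130701) + (150544 + 160632 + 74934 + 70228)) = sqrt(sqrt(130701) + 456338) = sqrt(456338 + sqrt(130701))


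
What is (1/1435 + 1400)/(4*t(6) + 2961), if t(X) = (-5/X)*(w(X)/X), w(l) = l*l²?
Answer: 669667/1358945 ≈ 0.49278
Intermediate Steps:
w(l) = l³
t(X) = -5*X (t(X) = (-5/X)*(X³/X) = (-5/X)*X² = -5*X)
(1/1435 + 1400)/(4*t(6) + 2961) = (1/1435 + 1400)/(4*(-5*6) + 2961) = (1/1435 + 1400)/(4*(-30) + 2961) = 2009001/(1435*(-120 + 2961)) = (2009001/1435)/2841 = (2009001/1435)*(1/2841) = 669667/1358945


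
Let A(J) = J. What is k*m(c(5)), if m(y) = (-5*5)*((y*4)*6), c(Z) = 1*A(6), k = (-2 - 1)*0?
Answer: 0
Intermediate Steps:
k = 0 (k = -3*0 = 0)
c(Z) = 6 (c(Z) = 1*6 = 6)
m(y) = -600*y (m(y) = -25*4*y*6 = -600*y)
k*m(c(5)) = 0*(-600*6) = 0*(-3600) = 0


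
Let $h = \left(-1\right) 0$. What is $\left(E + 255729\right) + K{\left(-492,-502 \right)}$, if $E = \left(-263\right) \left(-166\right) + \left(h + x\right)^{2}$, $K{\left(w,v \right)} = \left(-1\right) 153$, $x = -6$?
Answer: $299270$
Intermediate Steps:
$h = 0$
$K{\left(w,v \right)} = -153$
$E = 43694$ ($E = \left(-263\right) \left(-166\right) + \left(0 - 6\right)^{2} = 43658 + \left(-6\right)^{2} = 43658 + 36 = 43694$)
$\left(E + 255729\right) + K{\left(-492,-502 \right)} = \left(43694 + 255729\right) - 153 = 299423 - 153 = 299270$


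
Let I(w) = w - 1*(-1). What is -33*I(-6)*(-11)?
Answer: -1815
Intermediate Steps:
I(w) = 1 + w (I(w) = w + 1 = 1 + w)
-33*I(-6)*(-11) = -33*(1 - 6)*(-11) = -33*(-5)*(-11) = 165*(-11) = -1815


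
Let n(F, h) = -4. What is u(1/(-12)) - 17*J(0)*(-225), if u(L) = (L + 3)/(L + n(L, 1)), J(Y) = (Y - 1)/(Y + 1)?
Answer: -26780/7 ≈ -3825.7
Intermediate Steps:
J(Y) = (-1 + Y)/(1 + Y)
u(L) = (3 + L)/(-4 + L) (u(L) = (L + 3)/(L - 4) = (3 + L)/(-4 + L))
u(1/(-12)) - 17*J(0)*(-225) = (3 + 1/(-12))/(-4 + 1/(-12)) - 17*(-1 + 0)/(1 + 0)*(-225) = (3 - 1/12)/(-4 - 1/12) - 17*(-1)/1*(-225) = (35/12)/(-49/12) - 17*(-1)*(-225) = -12/49*35/12 - 17*(-1)*(-225) = -5/7 + 17*(-225) = -5/7 - 3825 = -26780/7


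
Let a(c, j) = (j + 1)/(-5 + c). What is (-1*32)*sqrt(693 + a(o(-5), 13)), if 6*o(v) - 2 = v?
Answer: -224*sqrt(1705)/11 ≈ -840.85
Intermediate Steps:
o(v) = 1/3 + v/6
a(c, j) = (1 + j)/(-5 + c)
(-1*32)*sqrt(693 + a(o(-5), 13)) = (-1*32)*sqrt(693 + (1 + 13)/(-5 + (1/3 + (1/6)*(-5)))) = -32*sqrt(693 + 14/(-5 + (1/3 - 5/6))) = -32*sqrt(693 + 14/(-5 - 1/2)) = -32*sqrt(693 + 14/(-11/2)) = -32*sqrt(693 - 2/11*14) = -32*sqrt(693 - 28/11) = -224*sqrt(1705)/11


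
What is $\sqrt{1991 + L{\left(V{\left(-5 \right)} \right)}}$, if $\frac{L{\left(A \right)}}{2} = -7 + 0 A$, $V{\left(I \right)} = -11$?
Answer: $\sqrt{1977} \approx 44.463$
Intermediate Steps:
$L{\left(A \right)} = -14$ ($L{\left(A \right)} = 2 \left(-7 + 0 A\right) = 2 \left(-7 + 0\right) = 2 \left(-7\right) = -14$)
$\sqrt{1991 + L{\left(V{\left(-5 \right)} \right)}} = \sqrt{1991 - 14} = \sqrt{1977}$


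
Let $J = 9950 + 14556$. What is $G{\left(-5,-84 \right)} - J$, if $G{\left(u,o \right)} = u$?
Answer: $-24511$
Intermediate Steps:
$J = 24506$
$G{\left(-5,-84 \right)} - J = -5 - 24506 = -24511$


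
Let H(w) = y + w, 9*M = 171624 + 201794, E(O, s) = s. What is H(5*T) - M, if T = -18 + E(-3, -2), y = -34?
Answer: -374624/9 ≈ -41625.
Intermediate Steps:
T = -20 (T = -18 - 2 = -20)
M = 373418/9 (M = (171624 + 201794)/9 = (⅑)*373418 = 373418/9 ≈ 41491.)
H(w) = -34 + w
H(5*T) - M = (-34 + 5*(-20)) - 1*373418/9 = (-34 - 100) - 373418/9 = -134 - 373418/9 = -374624/9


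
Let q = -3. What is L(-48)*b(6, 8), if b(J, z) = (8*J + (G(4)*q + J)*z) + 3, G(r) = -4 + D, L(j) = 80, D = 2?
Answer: 11760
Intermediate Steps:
G(r) = -2 (G(r) = -4 + 2 = -2)
b(J, z) = 3 + 8*J + z*(6 + J) (b(J, z) = (8*J + (-2*(-3) + J)*z) + 3 = (8*J + (6 + J)*z) + 3 = (8*J + z*(6 + J)) + 3 = 3 + 8*J + z*(6 + J))
L(-48)*b(6, 8) = 80*(3 + 6*8 + 8*6 + 6*8) = 80*(3 + 48 + 48 + 48) = 80*147 = 11760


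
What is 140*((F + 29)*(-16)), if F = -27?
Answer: -4480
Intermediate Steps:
140*((F + 29)*(-16)) = 140*((-27 + 29)*(-16)) = 140*(2*(-16)) = 140*(-32) = -4480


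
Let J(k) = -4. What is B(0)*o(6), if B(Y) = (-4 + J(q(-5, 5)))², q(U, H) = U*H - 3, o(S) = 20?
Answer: 1280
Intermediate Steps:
q(U, H) = -3 + H*U (q(U, H) = H*U - 3 = -3 + H*U)
B(Y) = 64 (B(Y) = (-4 - 4)² = (-8)² = 64)
B(0)*o(6) = 64*20 = 1280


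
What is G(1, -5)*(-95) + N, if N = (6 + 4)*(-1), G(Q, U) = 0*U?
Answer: -10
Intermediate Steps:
G(Q, U) = 0
N = -10 (N = 10*(-1) = -10)
G(1, -5)*(-95) + N = 0*(-95) - 10 = 0 - 10 = -10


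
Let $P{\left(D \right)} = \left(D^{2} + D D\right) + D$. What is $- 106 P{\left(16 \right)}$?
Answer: $-55968$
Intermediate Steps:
$P{\left(D \right)} = D + 2 D^{2}$ ($P{\left(D \right)} = \left(D^{2} + D^{2}\right) + D = 2 D^{2} + D = D + 2 D^{2}$)
$- 106 P{\left(16 \right)} = - 106 \cdot 16 \left(1 + 2 \cdot 16\right) = - 106 \cdot 16 \left(1 + 32\right) = - 106 \cdot 16 \cdot 33 = \left(-106\right) 528 = -55968$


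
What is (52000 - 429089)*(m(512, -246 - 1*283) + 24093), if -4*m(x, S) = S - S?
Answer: -9085205277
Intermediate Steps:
m(x, S) = 0 (m(x, S) = -(S - S)/4 = -1/4*0 = 0)
(52000 - 429089)*(m(512, -246 - 1*283) + 24093) = (52000 - 429089)*(0 + 24093) = -377089*24093 = -9085205277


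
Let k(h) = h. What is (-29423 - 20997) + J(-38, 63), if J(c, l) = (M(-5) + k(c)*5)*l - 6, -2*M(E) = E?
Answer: -124477/2 ≈ -62239.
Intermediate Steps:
M(E) = -E/2
J(c, l) = -6 + l*(5/2 + 5*c) (J(c, l) = (-½*(-5) + c*5)*l - 6 = (5/2 + 5*c)*l - 6 = l*(5/2 + 5*c) - 6 = -6 + l*(5/2 + 5*c))
(-29423 - 20997) + J(-38, 63) = (-29423 - 20997) + (-6 + (5/2)*63 + 5*(-38)*63) = -50420 + (-6 + 315/2 - 11970) = -50420 - 23637/2 = -124477/2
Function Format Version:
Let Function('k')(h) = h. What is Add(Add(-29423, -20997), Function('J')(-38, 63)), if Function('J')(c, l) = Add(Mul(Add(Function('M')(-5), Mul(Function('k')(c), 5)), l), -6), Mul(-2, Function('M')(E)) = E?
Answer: Rational(-124477, 2) ≈ -62239.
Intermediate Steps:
Function('M')(E) = Mul(Rational(-1, 2), E)
Function('J')(c, l) = Add(-6, Mul(l, Add(Rational(5, 2), Mul(5, c)))) (Function('J')(c, l) = Add(Mul(Add(Mul(Rational(-1, 2), -5), Mul(c, 5)), l), -6) = Add(Mul(Add(Rational(5, 2), Mul(5, c)), l), -6) = Add(Mul(l, Add(Rational(5, 2), Mul(5, c))), -6) = Add(-6, Mul(l, Add(Rational(5, 2), Mul(5, c)))))
Add(Add(-29423, -20997), Function('J')(-38, 63)) = Add(Add(-29423, -20997), Add(-6, Mul(Rational(5, 2), 63), Mul(5, -38, 63))) = Add(-50420, Add(-6, Rational(315, 2), -11970)) = Add(-50420, Rational(-23637, 2)) = Rational(-124477, 2)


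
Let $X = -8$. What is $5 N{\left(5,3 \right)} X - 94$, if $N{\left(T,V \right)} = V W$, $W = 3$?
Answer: $-454$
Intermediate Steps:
$N{\left(T,V \right)} = 3 V$ ($N{\left(T,V \right)} = V 3 = 3 V$)
$5 N{\left(5,3 \right)} X - 94 = 5 \cdot 3 \cdot 3 \left(-8\right) - 94 = 5 \cdot 9 \left(-8\right) - 94 = 45 \left(-8\right) - 94 = -360 - 94 = -454$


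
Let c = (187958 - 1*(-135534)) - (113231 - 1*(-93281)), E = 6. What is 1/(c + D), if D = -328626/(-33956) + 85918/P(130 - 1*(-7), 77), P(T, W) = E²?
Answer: 76401/9120467864 ≈ 8.3769e-6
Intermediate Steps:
P(T, W) = 36 (P(T, W) = 6² = 36)
c = 116980 (c = (187958 + 135534) - (113231 + 93281) = 323492 - 1*206512 = 323492 - 206512 = 116980)
D = 183078884/76401 (D = -328626/(-33956) + 85918/36 = -328626*(-1/33956) + 85918*(1/36) = 164313/16978 + 42959/18 = 183078884/76401 ≈ 2396.3)
1/(c + D) = 1/(116980 + 183078884/76401) = 1/(9120467864/76401) = 76401/9120467864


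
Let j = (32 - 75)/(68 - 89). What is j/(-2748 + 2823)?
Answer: 43/1575 ≈ 0.027302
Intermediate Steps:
j = 43/21 (j = -43/(-21) = -43*(-1/21) = 43/21 ≈ 2.0476)
j/(-2748 + 2823) = 43/(21*(-2748 + 2823)) = (43/21)/75 = (43/21)*(1/75) = 43/1575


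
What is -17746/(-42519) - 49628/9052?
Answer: -487374035/96220497 ≈ -5.0652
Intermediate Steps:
-17746/(-42519) - 49628/9052 = -17746*(-1/42519) - 49628*1/9052 = 17746/42519 - 12407/2263 = -487374035/96220497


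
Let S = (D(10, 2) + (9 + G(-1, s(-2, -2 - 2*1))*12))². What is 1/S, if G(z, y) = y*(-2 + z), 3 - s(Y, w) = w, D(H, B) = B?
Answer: 1/58081 ≈ 1.7217e-5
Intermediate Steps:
s(Y, w) = 3 - w
S = 58081 (S = (2 + (9 + ((3 - (-2 - 2*1))*(-2 - 1))*12))² = (2 + (9 + ((3 - (-2 - 2))*(-3))*12))² = (2 + (9 + ((3 - 1*(-4))*(-3))*12))² = (2 + (9 + ((3 + 4)*(-3))*12))² = (2 + (9 + (7*(-3))*12))² = (2 + (9 - 21*12))² = (2 + (9 - 252))² = (2 - 243)² = (-241)² = 58081)
1/S = 1/58081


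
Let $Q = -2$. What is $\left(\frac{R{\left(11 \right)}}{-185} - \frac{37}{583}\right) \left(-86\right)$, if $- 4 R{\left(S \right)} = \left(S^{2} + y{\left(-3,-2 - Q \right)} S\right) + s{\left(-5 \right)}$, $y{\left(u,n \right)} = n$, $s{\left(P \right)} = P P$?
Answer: $- \frac{1241367}{107855} \approx -11.51$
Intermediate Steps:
$s{\left(P \right)} = P^{2}$
$R{\left(S \right)} = - \frac{25}{4} - \frac{S^{2}}{4}$ ($R{\left(S \right)} = - \frac{\left(S^{2} + \left(-2 - -2\right) S\right) + \left(-5\right)^{2}}{4} = - \frac{\left(S^{2} + \left(-2 + 2\right) S\right) + 25}{4} = - \frac{\left(S^{2} + 0 S\right) + 25}{4} = - \frac{\left(S^{2} + 0\right) + 25}{4} = - \frac{S^{2} + 25}{4} = - \frac{25 + S^{2}}{4} = - \frac{25}{4} - \frac{S^{2}}{4}$)
$\left(\frac{R{\left(11 \right)}}{-185} - \frac{37}{583}\right) \left(-86\right) = \left(\frac{- \frac{25}{4} - \frac{11^{2}}{4}}{-185} - \frac{37}{583}\right) \left(-86\right) = \left(\left(- \frac{25}{4} - \frac{121}{4}\right) \left(- \frac{1}{185}\right) - \frac{37}{583}\right) \left(-86\right) = \left(\left(- \frac{73}{2}\right) \left(- \frac{1}{185}\right) - \frac{37}{583}\right) \left(-86\right) = \left(\frac{73}{370} - \frac{37}{583}\right) \left(-86\right) = \frac{28869}{215710} \left(-86\right) = - \frac{1241367}{107855}$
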